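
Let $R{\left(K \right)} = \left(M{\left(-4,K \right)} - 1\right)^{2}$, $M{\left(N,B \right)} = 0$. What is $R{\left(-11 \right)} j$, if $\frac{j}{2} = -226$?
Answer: $-452$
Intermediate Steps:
$j = -452$ ($j = 2 \left(-226\right) = -452$)
$R{\left(K \right)} = 1$ ($R{\left(K \right)} = \left(0 - 1\right)^{2} = \left(-1\right)^{2} = 1$)
$R{\left(-11 \right)} j = 1 \left(-452\right) = -452$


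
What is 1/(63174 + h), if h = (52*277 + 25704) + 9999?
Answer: 1/113281 ≈ 8.8276e-6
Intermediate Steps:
h = 50107 (h = (14404 + 25704) + 9999 = 40108 + 9999 = 50107)
1/(63174 + h) = 1/(63174 + 50107) = 1/113281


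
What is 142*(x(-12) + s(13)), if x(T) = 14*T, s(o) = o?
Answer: -22010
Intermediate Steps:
142*(x(-12) + s(13)) = 142*(14*(-12) + 13) = 142*(-168 + 13) = 142*(-155) = -22010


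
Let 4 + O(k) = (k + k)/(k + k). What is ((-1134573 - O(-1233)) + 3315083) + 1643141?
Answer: 3823654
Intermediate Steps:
O(k) = -3 (O(k) = -4 + (k + k)/(k + k) = -4 + (2*k)/((2*k)) = -4 + (2*k)*(1/(2*k)) = -4 + 1 = -3)
((-1134573 - O(-1233)) + 3315083) + 1643141 = ((-1134573 - 1*(-3)) + 3315083) + 1643141 = ((-1134573 + 3) + 3315083) + 1643141 = (-1134570 + 3315083) + 1643141 = 2180513 + 1643141 = 3823654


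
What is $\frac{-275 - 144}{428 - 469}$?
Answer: $\frac{419}{41} \approx 10.22$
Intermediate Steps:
$\frac{-275 - 144}{428 - 469} = \frac{-275 - 144}{-41} = \left(-275 - 144\right) \left(- \frac{1}{41}\right) = \left(-419\right) \left(- \frac{1}{41}\right) = \frac{419}{41}$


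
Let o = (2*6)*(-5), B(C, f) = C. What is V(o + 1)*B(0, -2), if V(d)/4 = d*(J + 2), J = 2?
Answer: 0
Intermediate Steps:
o = -60 (o = 12*(-5) = -60)
V(d) = 16*d (V(d) = 4*(d*(2 + 2)) = 4*(d*4) = 4*(4*d) = 16*d)
V(o + 1)*B(0, -2) = (16*(-60 + 1))*0 = (16*(-59))*0 = -944*0 = 0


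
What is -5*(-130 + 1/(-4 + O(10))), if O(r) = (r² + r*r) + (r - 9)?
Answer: 128045/197 ≈ 649.97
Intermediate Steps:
O(r) = -9 + r + 2*r² (O(r) = (r² + r²) + (-9 + r) = 2*r² + (-9 + r) = -9 + r + 2*r²)
-5*(-130 + 1/(-4 + O(10))) = -5*(-130 + 1/(-4 + (-9 + 10 + 2*10²))) = -5*(-130 + 1/(-4 + (-9 + 10 + 2*100))) = -5*(-130 + 1/(-4 + (-9 + 10 + 200))) = -5*(-130 + 1/(-4 + 201)) = -5*(-130 + 1/197) = -5*(-25609/197) = 128045/197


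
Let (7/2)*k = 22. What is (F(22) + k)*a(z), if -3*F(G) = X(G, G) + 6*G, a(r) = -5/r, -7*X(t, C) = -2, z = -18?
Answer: -1985/189 ≈ -10.503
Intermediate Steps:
k = 44/7 (k = (2/7)*22 = 44/7 ≈ 6.2857)
X(t, C) = 2/7 (X(t, C) = -1/7*(-2) = 2/7)
F(G) = -2/21 - 2*G (F(G) = -(2/7 + 6*G)/3 = -2/21 - 2*G)
(F(22) + k)*a(z) = ((-2/21 - 2*22) + 44/7)*(-5/(-18)) = ((-2/21 - 44) + 44/7)*(-5*(-1/18)) = (-926/21 + 44/7)*(5/18) = -794/21*5/18 = -1985/189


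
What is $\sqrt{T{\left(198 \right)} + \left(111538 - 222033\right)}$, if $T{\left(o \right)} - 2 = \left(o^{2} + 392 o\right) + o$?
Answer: $15 \sqrt{29} \approx 80.777$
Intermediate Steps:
$T{\left(o \right)} = 2 + o^{2} + 393 o$ ($T{\left(o \right)} = 2 + \left(\left(o^{2} + 392 o\right) + o\right) = 2 + \left(o^{2} + 393 o\right) = 2 + o^{2} + 393 o$)
$\sqrt{T{\left(198 \right)} + \left(111538 - 222033\right)} = \sqrt{\left(2 + 198^{2} + 393 \cdot 198\right) + \left(111538 - 222033\right)} = \sqrt{\left(2 + 39204 + 77814\right) - 110495} = \sqrt{117020 - 110495} = \sqrt{6525} = 15 \sqrt{29}$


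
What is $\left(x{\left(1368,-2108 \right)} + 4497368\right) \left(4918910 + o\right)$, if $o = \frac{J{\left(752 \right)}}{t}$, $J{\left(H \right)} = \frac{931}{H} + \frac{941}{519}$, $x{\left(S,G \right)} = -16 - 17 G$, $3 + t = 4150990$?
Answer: $\frac{9031277509140126911891957}{405020103564} \approx 2.2298 \cdot 10^{13}$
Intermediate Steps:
$t = 4150987$ ($t = -3 + 4150990 = 4150987$)
$J{\left(H \right)} = \frac{941}{519} + \frac{931}{H}$ ($J{\left(H \right)} = \frac{931}{H} + 941 \cdot \frac{1}{519} = \frac{931}{H} + \frac{941}{519} = \frac{941}{519} + \frac{931}{H}$)
$o = \frac{1190821}{1620080414256}$ ($o = \frac{\frac{941}{519} + \frac{931}{752}}{4150987} = \left(\frac{941}{519} + 931 \cdot \frac{1}{752}\right) \frac{1}{4150987} = \left(\frac{941}{519} + \frac{931}{752}\right) \frac{1}{4150987} = \frac{1190821}{390288} \cdot \frac{1}{4150987} = \frac{1190821}{1620080414256} \approx 7.3504 \cdot 10^{-7}$)
$\left(x{\left(1368,-2108 \right)} + 4497368\right) \left(4918910 + o\right) = \left(\left(-16 - -35836\right) + 4497368\right) \left(4918910 + \frac{1190821}{1620080414256}\right) = \left(\left(-16 + 35836\right) + 4497368\right) \frac{7969029750489171781}{1620080414256} = \left(35820 + 4497368\right) \frac{7969029750489171781}{1620080414256} = 4533188 \cdot \frac{7969029750489171781}{1620080414256} = \frac{9031277509140126911891957}{405020103564}$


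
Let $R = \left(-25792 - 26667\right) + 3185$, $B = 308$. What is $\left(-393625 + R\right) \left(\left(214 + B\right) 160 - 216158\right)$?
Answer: $58745237562$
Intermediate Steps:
$R = -49274$ ($R = -52459 + 3185 = -49274$)
$\left(-393625 + R\right) \left(\left(214 + B\right) 160 - 216158\right) = \left(-393625 - 49274\right) \left(\left(214 + 308\right) 160 - 216158\right) = - 442899 \left(522 \cdot 160 - 216158\right) = - 442899 \left(83520 - 216158\right) = \left(-442899\right) \left(-132638\right) = 58745237562$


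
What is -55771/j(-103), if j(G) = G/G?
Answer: -55771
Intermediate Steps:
j(G) = 1
-55771/j(-103) = -55771/1 = -55771*1 = -55771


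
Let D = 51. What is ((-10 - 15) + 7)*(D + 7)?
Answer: -1044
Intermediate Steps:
((-10 - 15) + 7)*(D + 7) = ((-10 - 15) + 7)*(51 + 7) = (-25 + 7)*58 = -18*58 = -1044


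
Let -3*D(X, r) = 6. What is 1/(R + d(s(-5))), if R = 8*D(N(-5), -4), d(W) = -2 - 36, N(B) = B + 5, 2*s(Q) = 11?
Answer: -1/54 ≈ -0.018519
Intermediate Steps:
s(Q) = 11/2 (s(Q) = (½)*11 = 11/2)
N(B) = 5 + B
D(X, r) = -2 (D(X, r) = -⅓*6 = -2)
d(W) = -38
R = -16 (R = 8*(-2) = -16)
1/(R + d(s(-5))) = 1/(-16 - 38) = 1/(-54) = -1/54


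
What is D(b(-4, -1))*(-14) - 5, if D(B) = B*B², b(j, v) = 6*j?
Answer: 193531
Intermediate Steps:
D(B) = B³
D(b(-4, -1))*(-14) - 5 = (6*(-4))³*(-14) - 5 = (-24)³*(-14) - 5 = -13824*(-14) - 5 = 193536 - 5 = 193531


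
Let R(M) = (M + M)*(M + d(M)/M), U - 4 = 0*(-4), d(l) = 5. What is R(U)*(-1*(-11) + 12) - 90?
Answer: 876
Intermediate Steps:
U = 4 (U = 4 + 0*(-4) = 4 + 0 = 4)
R(M) = 2*M*(M + 5/M) (R(M) = (M + M)*(M + 5/M) = (2*M)*(M + 5/M) = 2*M*(M + 5/M))
R(U)*(-1*(-11) + 12) - 90 = (10 + 2*4**2)*(-1*(-11) + 12) - 90 = (10 + 2*16)*(11 + 12) - 90 = (10 + 32)*23 - 90 = 42*23 - 90 = 966 - 90 = 876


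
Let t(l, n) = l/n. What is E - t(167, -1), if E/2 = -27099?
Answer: -54031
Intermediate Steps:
E = -54198 (E = 2*(-27099) = -54198)
E - t(167, -1) = -54198 - 167/(-1) = -54198 - 167*(-1) = -54198 - 1*(-167) = -54198 + 167 = -54031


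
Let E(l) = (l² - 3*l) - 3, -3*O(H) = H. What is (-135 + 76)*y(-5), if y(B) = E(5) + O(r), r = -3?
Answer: -472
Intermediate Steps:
O(H) = -H/3
E(l) = -3 + l² - 3*l
y(B) = 8 (y(B) = (-3 + 5² - 3*5) - ⅓*(-3) = (-3 + 25 - 15) + 1 = 7 + 1 = 8)
(-135 + 76)*y(-5) = (-135 + 76)*8 = -59*8 = -472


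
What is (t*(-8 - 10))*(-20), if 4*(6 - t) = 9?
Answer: 1350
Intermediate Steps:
t = 15/4 (t = 6 - ¼*9 = 6 - 9/4 = 15/4 ≈ 3.7500)
(t*(-8 - 10))*(-20) = (15*(-8 - 10)/4)*(-20) = ((15/4)*(-18))*(-20) = -135/2*(-20) = 1350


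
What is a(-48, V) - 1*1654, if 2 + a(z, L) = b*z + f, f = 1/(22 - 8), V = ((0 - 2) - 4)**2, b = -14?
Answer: -13775/14 ≈ -983.93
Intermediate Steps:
V = 36 (V = (-2 - 4)**2 = (-6)**2 = 36)
f = 1/14 ≈ 0.071429
a(z, L) = -27/14 - 14*z (a(z, L) = -2 + (-14*z + 1/14) = -2 + (1/14 - 14*z) = -27/14 - 14*z)
a(-48, V) - 1*1654 = (-27/14 - 14*(-48)) - 1*1654 = (-27/14 + 672) - 1654 = 9381/14 - 1654 = -13775/14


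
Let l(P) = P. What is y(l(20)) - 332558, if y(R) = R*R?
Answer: -332158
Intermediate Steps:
y(R) = R²
y(l(20)) - 332558 = 20² - 332558 = 400 - 332558 = -332158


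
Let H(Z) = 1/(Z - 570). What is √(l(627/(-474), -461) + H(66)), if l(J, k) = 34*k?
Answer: I*√110595758/84 ≈ 125.2*I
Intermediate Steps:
H(Z) = 1/(-570 + Z)
√(l(627/(-474), -461) + H(66)) = √(34*(-461) + 1/(-570 + 66)) = √(-15674 + 1/(-504)) = √(-15674 - 1/504) = √(-7899697/504) = I*√110595758/84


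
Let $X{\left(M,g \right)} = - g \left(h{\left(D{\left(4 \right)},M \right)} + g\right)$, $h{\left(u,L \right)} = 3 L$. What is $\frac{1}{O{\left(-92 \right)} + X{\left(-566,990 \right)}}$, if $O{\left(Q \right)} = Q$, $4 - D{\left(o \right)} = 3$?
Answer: $\frac{1}{700828} \approx 1.4269 \cdot 10^{-6}$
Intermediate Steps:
$D{\left(o \right)} = 1$ ($D{\left(o \right)} = 4 - 3 = 1$)
$X{\left(M,g \right)} = - g \left(g + 3 M\right)$ ($X{\left(M,g \right)} = - g \left(3 M + g\right) = - g \left(g + 3 M\right)$)
$\frac{1}{O{\left(-92 \right)} + X{\left(-566,990 \right)}} = \frac{1}{-92 - 990 \left(990 + 3 \left(-566\right)\right)} = \frac{1}{-92 - 990 \left(990 - 1698\right)} = \frac{1}{-92 - 990 \left(-708\right)} = \frac{1}{-92 + 700920} = \frac{1}{700828}$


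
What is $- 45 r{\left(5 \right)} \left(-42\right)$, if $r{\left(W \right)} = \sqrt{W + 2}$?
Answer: $1890 \sqrt{7} \approx 5000.5$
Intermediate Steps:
$r{\left(W \right)} = \sqrt{2 + W}$
$- 45 r{\left(5 \right)} \left(-42\right) = - 45 \sqrt{2 + 5} \left(-42\right) = - 45 \sqrt{7} \left(-42\right) = 1890 \sqrt{7}$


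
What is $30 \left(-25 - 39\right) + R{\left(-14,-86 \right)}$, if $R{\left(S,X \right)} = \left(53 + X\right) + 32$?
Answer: $-1921$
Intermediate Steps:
$R{\left(S,X \right)} = 85 + X$
$30 \left(-25 - 39\right) + R{\left(-14,-86 \right)} = 30 \left(-25 - 39\right) + \left(85 - 86\right) = 30 \left(-64\right) - 1 = -1920 - 1 = -1921$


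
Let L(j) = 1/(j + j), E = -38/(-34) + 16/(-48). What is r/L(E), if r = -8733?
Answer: -232880/17 ≈ -13699.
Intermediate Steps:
E = 40/51 (E = -38*(-1/34) + 16*(-1/48) = 19/17 - 1/3 = 40/51 ≈ 0.78431)
L(j) = 1/(2*j)
r/L(E) = -8733/(1/(2*(40/51))) = -8733/((1/2)*(51/40)) = -8733/51/80 = -8733*80/51 = -232880/17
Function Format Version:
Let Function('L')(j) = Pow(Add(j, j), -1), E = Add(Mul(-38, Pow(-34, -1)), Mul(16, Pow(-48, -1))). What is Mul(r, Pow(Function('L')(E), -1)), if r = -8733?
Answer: Rational(-232880, 17) ≈ -13699.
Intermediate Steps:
E = Rational(40, 51) (E = Add(Mul(-38, Rational(-1, 34)), Mul(16, Rational(-1, 48))) = Add(Rational(19, 17), Rational(-1, 3)) = Rational(40, 51) ≈ 0.78431)
Function('L')(j) = Mul(Rational(1, 2), Pow(j, -1)) (Function('L')(j) = Pow(Mul(2, j), -1) = Mul(Rational(1, 2), Pow(j, -1)))
Mul(r, Pow(Function('L')(E), -1)) = Mul(-8733, Pow(Mul(Rational(1, 2), Pow(Rational(40, 51), -1)), -1)) = Mul(-8733, Pow(Mul(Rational(1, 2), Rational(51, 40)), -1)) = Mul(-8733, Pow(Rational(51, 80), -1)) = Mul(-8733, Rational(80, 51)) = Rational(-232880, 17)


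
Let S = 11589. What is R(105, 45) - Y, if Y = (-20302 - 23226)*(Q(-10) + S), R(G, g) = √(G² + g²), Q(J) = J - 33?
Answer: 502574288 + 15*√58 ≈ 5.0257e+8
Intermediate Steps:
Q(J) = -33 + J
Y = -502574288 (Y = (-20302 - 23226)*((-33 - 10) + 11589) = -43528*(-43 + 11589) = -43528*11546 = -502574288)
R(105, 45) - Y = √(105² + 45²) - 1*(-502574288) = √(11025 + 2025) + 502574288 = √13050 + 502574288 = 15*√58 + 502574288 = 502574288 + 15*√58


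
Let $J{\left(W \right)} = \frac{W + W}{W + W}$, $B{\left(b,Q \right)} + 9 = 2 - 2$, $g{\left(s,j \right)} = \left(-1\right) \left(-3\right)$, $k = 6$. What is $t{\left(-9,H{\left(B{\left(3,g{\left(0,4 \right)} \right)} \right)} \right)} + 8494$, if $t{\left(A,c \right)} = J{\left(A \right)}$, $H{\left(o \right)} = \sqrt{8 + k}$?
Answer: $8495$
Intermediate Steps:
$g{\left(s,j \right)} = 3$
$B{\left(b,Q \right)} = -9$ ($B{\left(b,Q \right)} = -9 + \left(2 - 2\right) = -9 + 0 = -9$)
$J{\left(W \right)} = 1$ ($J{\left(W \right)} = \frac{2 W}{2 W} = 2 W \frac{1}{2 W} = 1$)
$H{\left(o \right)} = \sqrt{14}$ ($H{\left(o \right)} = \sqrt{8 + 6} = \sqrt{14}$)
$t{\left(A,c \right)} = 1$
$t{\left(-9,H{\left(B{\left(3,g{\left(0,4 \right)} \right)} \right)} \right)} + 8494 = 1 + 8494 = 8495$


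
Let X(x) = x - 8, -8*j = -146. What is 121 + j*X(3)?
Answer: 119/4 ≈ 29.750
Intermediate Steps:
j = 73/4 (j = -1/8*(-146) = 73/4 ≈ 18.250)
X(x) = -8 + x
121 + j*X(3) = 121 + 73*(-8 + 3)/4 = 121 + (73/4)*(-5) = 121 - 365/4 = 119/4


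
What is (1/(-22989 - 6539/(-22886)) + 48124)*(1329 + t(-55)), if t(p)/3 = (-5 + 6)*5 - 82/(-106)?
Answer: 361327236958256754/5576868979 ≈ 6.4790e+7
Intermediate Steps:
t(p) = 918/53 (t(p) = 3*((-5 + 6)*5 - 82/(-106)) = 3*(1*5 - 82*(-1)/106) = 3*(5 - 1*(-41/53)) = 3*(5 + 41/53) = 3*(306/53) = 918/53)
(1/(-22989 - 6539/(-22886)) + 48124)*(1329 + t(-55)) = (1/(-22989 - 6539/(-22886)) + 48124)*(1329 + 918/53) = (1/(-22989 - 6539*(-1/22886)) + 48124)*(71355/53) = (1/(-22989 + 6539/22886) + 48124)*(71355/53) = (1/(-526119715/22886) + 48124)*(71355/53) = (-22886/526119715 + 48124)*(71355/53) = (25318985141774/526119715)*(71355/53) = 361327236958256754/5576868979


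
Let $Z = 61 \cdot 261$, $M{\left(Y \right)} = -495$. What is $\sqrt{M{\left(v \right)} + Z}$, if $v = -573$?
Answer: $3 \sqrt{1714} \approx 124.2$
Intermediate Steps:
$Z = 15921$
$\sqrt{M{\left(v \right)} + Z} = \sqrt{-495 + 15921} = \sqrt{15426} = 3 \sqrt{1714}$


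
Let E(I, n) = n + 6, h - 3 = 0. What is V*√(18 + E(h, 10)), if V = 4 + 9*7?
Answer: 67*√34 ≈ 390.67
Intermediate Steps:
h = 3 (h = 3 + 0 = 3)
E(I, n) = 6 + n
V = 67 (V = 4 + 63 = 67)
V*√(18 + E(h, 10)) = 67*√(18 + (6 + 10)) = 67*√(18 + 16) = 67*√34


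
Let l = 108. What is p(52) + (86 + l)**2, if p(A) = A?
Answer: 37688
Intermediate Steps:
p(52) + (86 + l)**2 = 52 + (86 + 108)**2 = 52 + 194**2 = 52 + 37636 = 37688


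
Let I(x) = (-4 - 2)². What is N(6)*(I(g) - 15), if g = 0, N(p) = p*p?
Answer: 756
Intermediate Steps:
N(p) = p²
I(x) = 36 (I(x) = (-6)² = 36)
N(6)*(I(g) - 15) = 6²*(36 - 15) = 36*21 = 756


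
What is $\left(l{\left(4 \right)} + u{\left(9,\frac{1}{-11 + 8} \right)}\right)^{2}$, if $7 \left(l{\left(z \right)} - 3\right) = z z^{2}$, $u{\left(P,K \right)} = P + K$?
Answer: $\frac{190969}{441} \approx 433.04$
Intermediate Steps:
$u{\left(P,K \right)} = K + P$
$l{\left(z \right)} = 3 + \frac{z^{3}}{7}$ ($l{\left(z \right)} = 3 + \frac{z z^{2}}{7} = 3 + \frac{z^{3}}{7}$)
$\left(l{\left(4 \right)} + u{\left(9,\frac{1}{-11 + 8} \right)}\right)^{2} = \left(\left(3 + \frac{4^{3}}{7}\right) + \left(\frac{1}{-11 + 8} + 9\right)\right)^{2} = \left(\left(3 + \frac{1}{7} \cdot 64\right) + \left(\frac{1}{-3} + 9\right)\right)^{2} = \left(\left(3 + \frac{64}{7}\right) + \left(- \frac{1}{3} + 9\right)\right)^{2} = \left(\frac{85}{7} + \frac{26}{3}\right)^{2} = \left(\frac{437}{21}\right)^{2} = \frac{190969}{441}$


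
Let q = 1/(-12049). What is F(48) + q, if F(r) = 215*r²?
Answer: 5968592639/12049 ≈ 4.9536e+5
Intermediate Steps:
q = -1/12049 ≈ -8.2994e-5
F(48) + q = 215*48² - 1/12049 = 215*2304 - 1/12049 = 495360 - 1/12049 = 5968592639/12049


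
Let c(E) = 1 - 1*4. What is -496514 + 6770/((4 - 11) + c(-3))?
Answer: -497191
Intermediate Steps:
c(E) = -3 (c(E) = 1 - 4 = -3)
-496514 + 6770/((4 - 11) + c(-3)) = -496514 + 6770/((4 - 11) - 3) = -496514 + 6770/(-7 - 3) = -496514 + 6770/(-10) = -496514 - ⅒*6770 = -496514 - 677 = -497191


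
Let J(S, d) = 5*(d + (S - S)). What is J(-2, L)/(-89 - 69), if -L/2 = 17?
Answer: 85/79 ≈ 1.0759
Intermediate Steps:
L = -34 (L = -2*17 = -34)
J(S, d) = 5*d (J(S, d) = 5*(d + 0) = 5*d)
J(-2, L)/(-89 - 69) = (5*(-34))/(-89 - 69) = -170/(-158) = -170*(-1/158) = 85/79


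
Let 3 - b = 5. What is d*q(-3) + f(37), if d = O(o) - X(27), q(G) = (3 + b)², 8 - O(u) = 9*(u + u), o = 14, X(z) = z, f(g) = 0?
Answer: -271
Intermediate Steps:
b = -2 (b = 3 - 1*5 = 3 - 5 = -2)
O(u) = 8 - 18*u (O(u) = 8 - 9*(u + u) = 8 - 9*2*u = 8 - 18*u)
q(G) = 1 (q(G) = (3 - 2)² = 1² = 1)
d = -271 (d = (8 - 18*14) - 1*27 = (8 - 252) - 27 = -244 - 27 = -271)
d*q(-3) + f(37) = -271*1 + 0 = -271 + 0 = -271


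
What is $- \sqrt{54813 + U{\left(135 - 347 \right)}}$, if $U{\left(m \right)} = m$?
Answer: $- \sqrt{54601} \approx -233.67$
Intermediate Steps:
$- \sqrt{54813 + U{\left(135 - 347 \right)}} = - \sqrt{54813 + \left(135 - 347\right)} = - \sqrt{54813 - 212} = - \sqrt{54601}$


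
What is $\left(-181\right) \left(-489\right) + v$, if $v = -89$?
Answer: $88420$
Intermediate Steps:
$\left(-181\right) \left(-489\right) + v = \left(-181\right) \left(-489\right) - 89 = 88509 - 89 = 88420$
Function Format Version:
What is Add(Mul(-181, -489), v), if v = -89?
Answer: 88420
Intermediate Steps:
Add(Mul(-181, -489), v) = Add(Mul(-181, -489), -89) = Add(88509, -89) = 88420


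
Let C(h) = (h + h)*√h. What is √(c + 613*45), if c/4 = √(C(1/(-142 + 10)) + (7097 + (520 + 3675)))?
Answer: √(30040065 + 66*√(49187952 - I*√33))/33 ≈ 167.36 - 7.4153e-8*I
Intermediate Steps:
C(h) = 2*h^(3/2) (C(h) = (2*h)*√h = 2*h^(3/2))
c = 4*√(11292 - I*√33/4356) (c = 4*√(2*(1/(-142 + 10))^(3/2) + (7097 + (520 + 3675))) = 4*√(2*(1/(-132))^(3/2) + (7097 + 4195)) = 4*√(2*(-1/132)^(3/2) + 11292) = 4*√(2*(-I*√33/8712) + 11292) = 4*√(-I*√33/4356 + 11292) = 4*√(11292 - I*√33/4356) ≈ 425.06 - 2.4821e-5*I)
√(c + 613*45) = √(2*√(49187952 - I*√33)/33 + 613*45) = √(2*√(49187952 - I*√33)/33 + 27585) = √(27585 + 2*√(49187952 - I*√33)/33)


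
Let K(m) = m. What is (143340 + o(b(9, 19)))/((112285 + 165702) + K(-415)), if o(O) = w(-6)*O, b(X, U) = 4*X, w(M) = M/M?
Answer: 11948/23131 ≈ 0.51654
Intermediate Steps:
w(M) = 1
o(O) = O (o(O) = 1*O = O)
(143340 + o(b(9, 19)))/((112285 + 165702) + K(-415)) = (143340 + 4*9)/((112285 + 165702) - 415) = (143340 + 36)/(277987 - 415) = 143376/277572 = 143376*(1/277572) = 11948/23131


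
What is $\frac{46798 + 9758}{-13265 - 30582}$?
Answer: $- \frac{56556}{43847} \approx -1.2898$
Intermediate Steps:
$\frac{46798 + 9758}{-13265 - 30582} = \frac{56556}{-43847} = 56556 \left(- \frac{1}{43847}\right) = - \frac{56556}{43847}$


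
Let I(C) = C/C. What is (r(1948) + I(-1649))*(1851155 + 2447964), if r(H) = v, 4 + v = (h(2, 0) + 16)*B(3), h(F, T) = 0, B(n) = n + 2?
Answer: 331032163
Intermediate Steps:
B(n) = 2 + n
v = 76 (v = -4 + (0 + 16)*(2 + 3) = -4 + 16*5 = -4 + 80 = 76)
r(H) = 76
I(C) = 1
(r(1948) + I(-1649))*(1851155 + 2447964) = (76 + 1)*(1851155 + 2447964) = 77*4299119 = 331032163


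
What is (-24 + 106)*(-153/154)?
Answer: -6273/77 ≈ -81.468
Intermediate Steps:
(-24 + 106)*(-153/154) = 82*(-153*1/154) = 82*(-153/154) = -6273/77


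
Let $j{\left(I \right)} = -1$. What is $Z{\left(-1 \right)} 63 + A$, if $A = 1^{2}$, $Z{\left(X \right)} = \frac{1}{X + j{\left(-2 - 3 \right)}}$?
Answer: $- \frac{61}{2} \approx -30.5$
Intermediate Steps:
$Z{\left(X \right)} = \frac{1}{-1 + X}$ ($Z{\left(X \right)} = \frac{1}{X - 1} = \frac{1}{-1 + X}$)
$A = 1$
$Z{\left(-1 \right)} 63 + A = \frac{1}{-1 - 1} \cdot 63 + 1 = \frac{1}{-2} \cdot 63 + 1 = \left(- \frac{1}{2}\right) 63 + 1 = - \frac{63}{2} + 1 = - \frac{61}{2}$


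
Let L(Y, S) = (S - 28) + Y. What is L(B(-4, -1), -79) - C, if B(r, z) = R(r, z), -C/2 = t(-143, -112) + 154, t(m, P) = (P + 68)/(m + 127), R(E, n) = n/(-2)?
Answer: 207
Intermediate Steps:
R(E, n) = -n/2 (R(E, n) = n*(-½) = -n/2)
t(m, P) = (68 + P)/(127 + m)
C = -627/2 (C = -2*((68 - 112)/(127 - 143) + 154) = -2*(-44/(-16) + 154) = -2*(-1/16*(-44) + 154) = -2*(11/4 + 154) = -2*627/4 = -627/2 ≈ -313.50)
B(r, z) = -z/2
L(Y, S) = -28 + S + Y (L(Y, S) = (-28 + S) + Y = -28 + S + Y)
L(B(-4, -1), -79) - C = (-28 - 79 - ½*(-1)) - 1*(-627/2) = (-28 - 79 + ½) + 627/2 = -213/2 + 627/2 = 207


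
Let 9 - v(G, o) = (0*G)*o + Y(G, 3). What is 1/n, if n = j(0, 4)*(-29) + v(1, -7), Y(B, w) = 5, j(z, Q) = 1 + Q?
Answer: -1/141 ≈ -0.0070922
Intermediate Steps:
v(G, o) = 4 (v(G, o) = 9 - ((0*G)*o + 5) = 9 - (0*o + 5) = 9 - (0 + 5) = 9 - 1*5 = 9 - 5 = 4)
n = -141 (n = (1 + 4)*(-29) + 4 = 5*(-29) + 4 = -145 + 4 = -141)
1/n = 1/(-141) = -1/141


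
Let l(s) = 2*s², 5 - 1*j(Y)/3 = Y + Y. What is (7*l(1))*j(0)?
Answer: 210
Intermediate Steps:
j(Y) = 15 - 6*Y (j(Y) = 15 - 3*(Y + Y) = 15 - 6*Y)
(7*l(1))*j(0) = (7*(2*1²))*(15 - 6*0) = (7*(2*1))*(15 + 0) = (7*2)*15 = 14*15 = 210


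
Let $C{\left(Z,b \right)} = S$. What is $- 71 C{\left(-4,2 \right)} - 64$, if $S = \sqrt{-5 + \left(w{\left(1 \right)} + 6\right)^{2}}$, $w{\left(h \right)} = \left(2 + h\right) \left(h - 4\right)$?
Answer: $-206$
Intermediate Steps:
$w{\left(h \right)} = \left(-4 + h\right) \left(2 + h\right)$ ($w{\left(h \right)} = \left(2 + h\right) \left(-4 + h\right) = \left(-4 + h\right) \left(2 + h\right)$)
$S = 2$ ($S = \sqrt{-5 + \left(\left(-8 + 1^{2} - 2\right) + 6\right)^{2}} = \sqrt{-5 + \left(\left(-8 + 1 - 2\right) + 6\right)^{2}} = \sqrt{-5 + \left(-9 + 6\right)^{2}} = \sqrt{-5 + \left(-3\right)^{2}} = \sqrt{-5 + 9} = \sqrt{4} = 2$)
$C{\left(Z,b \right)} = 2$
$- 71 C{\left(-4,2 \right)} - 64 = \left(-71\right) 2 - 64 = -142 - 64 = -206$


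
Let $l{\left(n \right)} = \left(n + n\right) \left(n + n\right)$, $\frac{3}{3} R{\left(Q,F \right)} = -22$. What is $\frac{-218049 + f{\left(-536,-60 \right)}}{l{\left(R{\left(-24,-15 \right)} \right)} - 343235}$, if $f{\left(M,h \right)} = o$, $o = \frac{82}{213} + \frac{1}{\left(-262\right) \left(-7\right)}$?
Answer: $\frac{85178946857}{133325723958} \approx 0.63888$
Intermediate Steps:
$R{\left(Q,F \right)} = -22$
$o = \frac{150601}{390642}$ ($o = 82 \cdot \frac{1}{213} - - \frac{1}{1834} = \frac{82}{213} + \frac{1}{1834} = \frac{150601}{390642} \approx 0.38552$)
$l{\left(n \right)} = 4 n^{2}$ ($l{\left(n \right)} = 2 n 2 n = 4 n^{2}$)
$f{\left(M,h \right)} = \frac{150601}{390642}$
$\frac{-218049 + f{\left(-536,-60 \right)}}{l{\left(R{\left(-24,-15 \right)} \right)} - 343235} = \frac{-218049 + \frac{150601}{390642}}{4 \left(-22\right)^{2} - 343235} = - \frac{85178946857}{390642 \left(4 \cdot 484 - 343235\right)} = - \frac{85178946857}{390642 \left(1936 - 343235\right)} = - \frac{85178946857}{390642 \left(-341299\right)} = \left(- \frac{85178946857}{390642}\right) \left(- \frac{1}{341299}\right) = \frac{85178946857}{133325723958}$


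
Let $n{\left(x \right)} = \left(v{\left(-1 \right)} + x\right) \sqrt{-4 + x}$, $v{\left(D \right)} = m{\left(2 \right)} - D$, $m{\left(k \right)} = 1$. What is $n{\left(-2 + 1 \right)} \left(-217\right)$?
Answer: $- 217 i \sqrt{5} \approx - 485.23 i$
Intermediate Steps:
$v{\left(D \right)} = 1 - D$
$n{\left(x \right)} = \sqrt{-4 + x} \left(2 + x\right)$ ($n{\left(x \right)} = \left(\left(1 - -1\right) + x\right) \sqrt{-4 + x} = \left(\left(1 + 1\right) + x\right) \sqrt{-4 + x} = \left(2 + x\right) \sqrt{-4 + x} = \sqrt{-4 + x} \left(2 + x\right)$)
$n{\left(-2 + 1 \right)} \left(-217\right) = \sqrt{-4 + \left(-2 + 1\right)} \left(2 + \left(-2 + 1\right)\right) \left(-217\right) = \sqrt{-4 - 1} \left(2 - 1\right) \left(-217\right) = \sqrt{-5} \cdot 1 \left(-217\right) = i \sqrt{5} \cdot 1 \left(-217\right) = i \sqrt{5} \left(-217\right) = - 217 i \sqrt{5}$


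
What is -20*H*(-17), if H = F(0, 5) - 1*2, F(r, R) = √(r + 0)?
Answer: -680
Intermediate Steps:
F(r, R) = √r
H = -2 (H = √0 - 1*2 = 0 - 2 = -2)
-20*H*(-17) = -20*(-2)*(-17) = 40*(-17) = -680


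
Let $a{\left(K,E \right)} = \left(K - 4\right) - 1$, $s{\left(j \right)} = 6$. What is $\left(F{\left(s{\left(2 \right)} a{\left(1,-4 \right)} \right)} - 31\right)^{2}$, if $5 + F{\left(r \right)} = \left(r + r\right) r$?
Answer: $1245456$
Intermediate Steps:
$a{\left(K,E \right)} = -5 + K$ ($a{\left(K,E \right)} = \left(-4 + K\right) - 1 = -5 + K$)
$F{\left(r \right)} = -5 + 2 r^{2}$ ($F{\left(r \right)} = -5 + \left(r + r\right) r = -5 + 2 r r = -5 + 2 r^{2}$)
$\left(F{\left(s{\left(2 \right)} a{\left(1,-4 \right)} \right)} - 31\right)^{2} = \left(\left(-5 + 2 \left(6 \left(-5 + 1\right)\right)^{2}\right) - 31\right)^{2} = \left(\left(-5 + 2 \left(6 \left(-4\right)\right)^{2}\right) - 31\right)^{2} = \left(\left(-5 + 2 \left(-24\right)^{2}\right) - 31\right)^{2} = \left(\left(-5 + 2 \cdot 576\right) - 31\right)^{2} = \left(\left(-5 + 1152\right) - 31\right)^{2} = \left(1147 - 31\right)^{2} = 1116^{2} = 1245456$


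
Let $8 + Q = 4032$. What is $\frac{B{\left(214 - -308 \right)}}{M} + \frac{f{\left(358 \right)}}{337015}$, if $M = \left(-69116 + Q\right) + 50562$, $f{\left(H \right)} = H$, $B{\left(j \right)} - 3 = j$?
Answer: $- \frac{34346227}{979365590} \approx -0.03507$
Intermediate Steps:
$B{\left(j \right)} = 3 + j$
$Q = 4024$ ($Q = -8 + 4032 = 4024$)
$M = -14530$ ($M = \left(-69116 + 4024\right) + 50562 = -65092 + 50562 = -14530$)
$\frac{B{\left(214 - -308 \right)}}{M} + \frac{f{\left(358 \right)}}{337015} = \frac{3 + \left(214 - -308\right)}{-14530} + \frac{358}{337015} = \left(3 + \left(214 + 308\right)\right) \left(- \frac{1}{14530}\right) + 358 \cdot \frac{1}{337015} = \left(3 + 522\right) \left(- \frac{1}{14530}\right) + \frac{358}{337015} = 525 \left(- \frac{1}{14530}\right) + \frac{358}{337015} = - \frac{105}{2906} + \frac{358}{337015} = - \frac{34346227}{979365590}$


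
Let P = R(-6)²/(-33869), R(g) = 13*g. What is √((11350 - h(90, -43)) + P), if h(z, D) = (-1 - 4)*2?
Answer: 2*√3257738502491/33869 ≈ 106.58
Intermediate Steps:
h(z, D) = -10 (h(z, D) = -5*2 = -10)
P = -6084/33869 (P = (13*(-6))²/(-33869) = (-78)²*(-1/33869) = 6084*(-1/33869) = -6084/33869 ≈ -0.17963)
√((11350 - h(90, -43)) + P) = √((11350 - 1*(-10)) - 6084/33869) = √((11350 + 10) - 6084/33869) = √(11360 - 6084/33869) = √(384745756/33869) = 2*√3257738502491/33869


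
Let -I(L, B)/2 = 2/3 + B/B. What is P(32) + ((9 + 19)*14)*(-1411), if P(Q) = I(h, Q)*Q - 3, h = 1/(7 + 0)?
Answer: -1659665/3 ≈ -5.5322e+5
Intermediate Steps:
h = ⅐ (h = 1/7 = ⅐ ≈ 0.14286)
I(L, B) = -10/3 (I(L, B) = -2*(2/3 + B/B) = -2*(2*(⅓) + 1) = -2*(⅔ + 1) = -2*5/3 = -10/3)
P(Q) = -3 - 10*Q/3 (P(Q) = -10*Q/3 - 3 = -3 - 10*Q/3)
P(32) + ((9 + 19)*14)*(-1411) = (-3 - 10/3*32) + ((9 + 19)*14)*(-1411) = (-3 - 320/3) + (28*14)*(-1411) = -329/3 + 392*(-1411) = -329/3 - 553112 = -1659665/3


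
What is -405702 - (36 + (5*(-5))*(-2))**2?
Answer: -413098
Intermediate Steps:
-405702 - (36 + (5*(-5))*(-2))**2 = -405702 - (36 - 25*(-2))**2 = -405702 - (36 + 50)**2 = -405702 - 1*86**2 = -405702 - 1*7396 = -405702 - 7396 = -413098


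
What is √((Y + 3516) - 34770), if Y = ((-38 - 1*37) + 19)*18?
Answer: I*√32262 ≈ 179.62*I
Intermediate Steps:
Y = -1008 (Y = ((-38 - 37) + 19)*18 = (-75 + 19)*18 = -56*18 = -1008)
√((Y + 3516) - 34770) = √((-1008 + 3516) - 34770) = √(2508 - 34770) = √(-32262) = I*√32262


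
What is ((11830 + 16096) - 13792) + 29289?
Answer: 43423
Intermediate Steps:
((11830 + 16096) - 13792) + 29289 = (27926 - 13792) + 29289 = 14134 + 29289 = 43423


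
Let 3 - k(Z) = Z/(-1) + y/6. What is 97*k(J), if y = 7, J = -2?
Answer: -97/6 ≈ -16.167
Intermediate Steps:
k(Z) = 11/6 + Z (k(Z) = 3 - (Z/(-1) + 7/6) = 3 - (Z*(-1) + 7*(1/6)) = 3 - (-Z + 7/6) = 3 - (7/6 - Z) = 3 + (-7/6 + Z) = 11/6 + Z)
97*k(J) = 97*(11/6 - 2) = 97*(-1/6) = -97/6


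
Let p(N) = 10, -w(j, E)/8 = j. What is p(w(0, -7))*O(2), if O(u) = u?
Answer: 20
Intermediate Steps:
w(j, E) = -8*j
p(w(0, -7))*O(2) = 10*2 = 20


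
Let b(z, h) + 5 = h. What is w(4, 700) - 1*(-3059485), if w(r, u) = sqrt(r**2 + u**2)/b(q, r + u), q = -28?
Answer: 3059485 + 4*sqrt(30626)/699 ≈ 3.0595e+6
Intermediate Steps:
b(z, h) = -5 + h
w(r, u) = sqrt(r**2 + u**2)/(-5 + r + u) (w(r, u) = sqrt(r**2 + u**2)/(-5 + (r + u)) = sqrt(r**2 + u**2)/(-5 + r + u))
w(4, 700) - 1*(-3059485) = sqrt(4**2 + 700**2)/(-5 + 4 + 700) - 1*(-3059485) = sqrt(16 + 490000)/699 + 3059485 = sqrt(490016)*(1/699) + 3059485 = (4*sqrt(30626))*(1/699) + 3059485 = 4*sqrt(30626)/699 + 3059485 = 3059485 + 4*sqrt(30626)/699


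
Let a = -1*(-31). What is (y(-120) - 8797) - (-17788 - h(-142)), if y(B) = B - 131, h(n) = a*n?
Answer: 4338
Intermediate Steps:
a = 31
h(n) = 31*n
y(B) = -131 + B
(y(-120) - 8797) - (-17788 - h(-142)) = ((-131 - 120) - 8797) - (-17788 - 31*(-142)) = (-251 - 8797) - (-17788 - 1*(-4402)) = -9048 - (-17788 + 4402) = -9048 - 1*(-13386) = -9048 + 13386 = 4338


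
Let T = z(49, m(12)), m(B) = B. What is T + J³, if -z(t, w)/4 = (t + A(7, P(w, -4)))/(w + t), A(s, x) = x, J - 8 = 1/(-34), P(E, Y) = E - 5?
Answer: 1205249075/2397544 ≈ 502.70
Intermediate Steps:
P(E, Y) = -5 + E
J = 271/34 (J = 8 + 1/(-34) = 8 - 1/34 = 271/34 ≈ 7.9706)
z(t, w) = -4*(-5 + t + w)/(t + w) (z(t, w) = -4*(t + (-5 + w))/(w + t) = -4*(-5 + t + w)/(t + w))
T = -224/61 (T = 4*(5 - 1*49 - 1*12)/(49 + 12) = 4*(5 - 49 - 12)/61 = 4*(1/61)*(-56) = -224/61 ≈ -3.6721)
T + J³ = -224/61 + (271/34)³ = -224/61 + 19902511/39304 = 1205249075/2397544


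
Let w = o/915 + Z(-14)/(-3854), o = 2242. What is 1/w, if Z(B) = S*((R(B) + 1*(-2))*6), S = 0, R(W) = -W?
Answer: 915/2242 ≈ 0.40812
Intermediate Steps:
Z(B) = 0 (Z(B) = 0*((-B + 1*(-2))*6) = 0*((-B - 2)*6) = 0*((-2 - B)*6) = 0*(-12 - 6*B) = 0)
w = 2242/915 (w = 2242/915 + 0/(-3854) = 2242*(1/915) + 0*(-1/3854) = 2242/915 + 0 = 2242/915 ≈ 2.4503)
1/w = 1/(2242/915) = 915/2242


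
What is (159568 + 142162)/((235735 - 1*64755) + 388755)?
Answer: 5486/10177 ≈ 0.53906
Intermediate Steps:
(159568 + 142162)/((235735 - 1*64755) + 388755) = 301730/((235735 - 64755) + 388755) = 301730/(170980 + 388755) = 301730/559735 = 301730*(1/559735) = 5486/10177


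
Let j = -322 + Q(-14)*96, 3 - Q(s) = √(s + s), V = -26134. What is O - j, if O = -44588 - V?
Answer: -18420 + 192*I*√7 ≈ -18420.0 + 507.98*I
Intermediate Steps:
Q(s) = 3 - √2*√s (Q(s) = 3 - √(s + s) = 3 - √(2*s) = 3 - √2*√s)
j = -34 - 192*I*√7 (j = -322 + (3 - √2*√(-14))*96 = -322 + (3 - √2*I*√14)*96 = -322 + (3 - 2*I*√7)*96 = -322 + (288 - 192*I*√7) = -34 - 192*I*√7 ≈ -34.0 - 507.98*I)
O = -18454 (O = -44588 - 1*(-26134) = -44588 + 26134 = -18454)
O - j = -18454 - (-34 - 192*I*√7) = -18454 + (34 + 192*I*√7) = -18420 + 192*I*√7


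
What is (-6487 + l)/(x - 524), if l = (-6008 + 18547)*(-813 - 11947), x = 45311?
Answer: -53334709/14929 ≈ -3572.6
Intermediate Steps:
l = -159997640 (l = 12539*(-12760) = -159997640)
(-6487 + l)/(x - 524) = (-6487 - 159997640)/(45311 - 524) = -160004127/44787 = -160004127*1/44787 = -53334709/14929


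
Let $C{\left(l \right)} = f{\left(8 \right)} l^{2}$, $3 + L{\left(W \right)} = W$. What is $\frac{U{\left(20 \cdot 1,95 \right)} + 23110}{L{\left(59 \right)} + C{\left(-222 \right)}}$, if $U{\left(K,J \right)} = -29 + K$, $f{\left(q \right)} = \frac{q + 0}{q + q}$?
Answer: $\frac{23101}{24698} \approx 0.93534$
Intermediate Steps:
$f{\left(q \right)} = \frac{1}{2}$ ($f{\left(q \right)} = \frac{q}{2 q} = q \frac{1}{2 q} = \frac{1}{2}$)
$L{\left(W \right)} = -3 + W$
$C{\left(l \right)} = \frac{l^{2}}{2}$
$\frac{U{\left(20 \cdot 1,95 \right)} + 23110}{L{\left(59 \right)} + C{\left(-222 \right)}} = \frac{\left(-29 + 20 \cdot 1\right) + 23110}{\left(-3 + 59\right) + \frac{\left(-222\right)^{2}}{2}} = \frac{\left(-29 + 20\right) + 23110}{56 + \frac{1}{2} \cdot 49284} = \frac{-9 + 23110}{56 + 24642} = \frac{23101}{24698}$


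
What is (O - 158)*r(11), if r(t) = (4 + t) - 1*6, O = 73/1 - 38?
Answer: -1107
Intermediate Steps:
O = 35 (O = 73*1 - 38 = 73 - 38 = 35)
r(t) = -2 + t (r(t) = (4 + t) - 6 = -2 + t)
(O - 158)*r(11) = (35 - 158)*(-2 + 11) = -123*9 = -1107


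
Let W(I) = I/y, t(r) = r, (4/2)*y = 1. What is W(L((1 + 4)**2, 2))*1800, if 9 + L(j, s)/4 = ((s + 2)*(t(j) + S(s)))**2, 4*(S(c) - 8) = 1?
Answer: 254592000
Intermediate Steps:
y = 1/2 (y = (1/2)*1 = 1/2 ≈ 0.50000)
S(c) = 33/4 (S(c) = 8 + (1/4)*1 = 8 + 1/4 = 33/4)
L(j, s) = -36 + 4*(2 + s)**2*(33/4 + j)**2 (L(j, s) = -36 + 4*((s + 2)*(j + 33/4))**2 = -36 + 4*((2 + s)*(33/4 + j))**2 = -36 + 4*((2 + s)**2*(33/4 + j)**2) = -36 + 4*(2 + s)**2*(33/4 + j)**2)
W(I) = 2*I (W(I) = I/(1/2) = I*2 = 2*I)
W(L((1 + 4)**2, 2))*1800 = (2*(-36 + (2 + 2)**2*(33 + 4*(1 + 4)**2)**2/4))*1800 = (2*(-36 + (1/4)*4**2*(33 + 4*5**2)**2))*1800 = (2*(-36 + (1/4)*16*(33 + 4*25)**2))*1800 = (2*(-36 + (1/4)*16*(33 + 100)**2))*1800 = (2*(-36 + (1/4)*16*133**2))*1800 = (2*(-36 + (1/4)*16*17689))*1800 = (2*(-36 + 70756))*1800 = (2*70720)*1800 = 141440*1800 = 254592000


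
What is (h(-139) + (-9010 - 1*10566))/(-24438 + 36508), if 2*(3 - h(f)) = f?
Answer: -39007/24140 ≈ -1.6159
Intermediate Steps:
h(f) = 3 - f/2
(h(-139) + (-9010 - 1*10566))/(-24438 + 36508) = ((3 - ½*(-139)) + (-9010 - 1*10566))/(-24438 + 36508) = ((3 + 139/2) + (-9010 - 10566))/12070 = (145/2 - 19576)*(1/12070) = -39007/2*1/12070 = -39007/24140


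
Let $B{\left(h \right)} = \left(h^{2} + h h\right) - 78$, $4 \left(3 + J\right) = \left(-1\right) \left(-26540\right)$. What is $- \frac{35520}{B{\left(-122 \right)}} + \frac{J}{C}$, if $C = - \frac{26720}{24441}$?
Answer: $- \frac{60168521421}{9916460} \approx -6067.5$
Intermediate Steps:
$J = 6632$ ($J = -3 + \frac{\left(-1\right) \left(-26540\right)}{4} = -3 + \frac{1}{4} \cdot 26540 = -3 + 6635 = 6632$)
$B{\left(h \right)} = -78 + 2 h^{2}$ ($B{\left(h \right)} = \left(h^{2} + h^{2}\right) - 78 = 2 h^{2} - 78 = -78 + 2 h^{2}$)
$C = - \frac{26720}{24441}$ ($C = \left(-26720\right) \frac{1}{24441} = - \frac{26720}{24441} \approx -1.0932$)
$- \frac{35520}{B{\left(-122 \right)}} + \frac{J}{C} = - \frac{35520}{-78 + 2 \left(-122\right)^{2}} + \frac{6632}{- \frac{26720}{24441}} = - \frac{35520}{-78 + 2 \cdot 14884} + 6632 \left(- \frac{24441}{26720}\right) = - \frac{35520}{-78 + 29768} - \frac{20261589}{3340} = - \frac{35520}{29690} - \frac{20261589}{3340} = \left(-35520\right) \frac{1}{29690} - \frac{20261589}{3340} = - \frac{3552}{2969} - \frac{20261589}{3340} = - \frac{60168521421}{9916460}$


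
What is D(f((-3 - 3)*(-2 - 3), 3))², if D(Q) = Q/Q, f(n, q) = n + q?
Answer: 1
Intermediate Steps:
D(Q) = 1
D(f((-3 - 3)*(-2 - 3), 3))² = 1² = 1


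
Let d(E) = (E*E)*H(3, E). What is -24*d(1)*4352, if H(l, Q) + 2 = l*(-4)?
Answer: 1462272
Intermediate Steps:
H(l, Q) = -2 - 4*l (H(l, Q) = -2 + l*(-4) = -2 - 4*l)
d(E) = -14*E**2 (d(E) = (E*E)*(-2 - 4*3) = E**2*(-2 - 12) = E**2*(-14) = -14*E**2)
-24*d(1)*4352 = -(-336)*1**2*4352 = -(-336)*4352 = -24*(-14)*4352 = 336*4352 = 1462272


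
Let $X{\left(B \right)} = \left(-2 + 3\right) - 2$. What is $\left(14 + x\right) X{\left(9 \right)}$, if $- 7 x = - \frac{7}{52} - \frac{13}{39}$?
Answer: $- \frac{15361}{1092} \approx -14.067$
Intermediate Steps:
$X{\left(B \right)} = -1$ ($X{\left(B \right)} = 1 - 2 = -1$)
$x = \frac{73}{1092}$ ($x = - \frac{- \frac{7}{52} - \frac{13}{39}}{7} = - \frac{\left(-7\right) \frac{1}{52} - \frac{1}{3}}{7} = - \frac{- \frac{7}{52} - \frac{1}{3}}{7} = \left(- \frac{1}{7}\right) \left(- \frac{73}{156}\right) = \frac{73}{1092} \approx 0.06685$)
$\left(14 + x\right) X{\left(9 \right)} = \left(14 + \frac{73}{1092}\right) \left(-1\right) = \frac{15361}{1092} \left(-1\right) = - \frac{15361}{1092}$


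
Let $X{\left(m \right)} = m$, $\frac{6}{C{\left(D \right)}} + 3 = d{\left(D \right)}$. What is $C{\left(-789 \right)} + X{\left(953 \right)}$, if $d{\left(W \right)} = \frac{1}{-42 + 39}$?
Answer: $\frac{4756}{5} \approx 951.2$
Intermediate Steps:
$d{\left(W \right)} = - \frac{1}{3}$ ($d{\left(W \right)} = \frac{1}{-3} = - \frac{1}{3}$)
$C{\left(D \right)} = - \frac{9}{5}$ ($C{\left(D \right)} = \frac{6}{-3 - \frac{1}{3}} = \frac{6}{- \frac{10}{3}} = 6 \left(- \frac{3}{10}\right) = - \frac{9}{5}$)
$C{\left(-789 \right)} + X{\left(953 \right)} = - \frac{9}{5} + 953 = \frac{4756}{5}$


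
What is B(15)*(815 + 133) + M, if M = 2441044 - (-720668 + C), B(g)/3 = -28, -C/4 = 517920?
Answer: 5153760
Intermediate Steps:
C = -2071680 (C = -4*517920 = -2071680)
B(g) = -84 (B(g) = 3*(-28) = -84)
M = 5233392 (M = 2441044 - (-720668 - 2071680) = 2441044 - 1*(-2792348) = 2441044 + 2792348 = 5233392)
B(15)*(815 + 133) + M = -84*(815 + 133) + 5233392 = -84*948 + 5233392 = -79632 + 5233392 = 5153760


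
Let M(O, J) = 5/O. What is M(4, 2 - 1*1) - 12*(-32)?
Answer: 1541/4 ≈ 385.25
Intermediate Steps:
M(4, 2 - 1*1) - 12*(-32) = 5/4 - 12*(-32) = 5*(¼) + 384 = 5/4 + 384 = 1541/4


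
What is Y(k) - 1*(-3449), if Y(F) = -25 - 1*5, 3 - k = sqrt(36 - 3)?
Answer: 3419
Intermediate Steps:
k = 3 - sqrt(33) (k = 3 - sqrt(36 - 3) = 3 - sqrt(33) ≈ -2.7446)
Y(F) = -30 (Y(F) = -25 - 5 = -30)
Y(k) - 1*(-3449) = -30 - 1*(-3449) = -30 + 3449 = 3419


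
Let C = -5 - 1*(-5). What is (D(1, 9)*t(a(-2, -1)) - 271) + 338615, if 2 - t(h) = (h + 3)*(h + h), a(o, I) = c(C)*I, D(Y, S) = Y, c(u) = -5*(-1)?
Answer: 338326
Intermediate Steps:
C = 0 (C = -5 + 5 = 0)
c(u) = 5
a(o, I) = 5*I
t(h) = 2 - 2*h*(3 + h) (t(h) = 2 - (h + 3)*(h + h) = 2 - (3 + h)*2*h = 2 - 2*h*(3 + h))
(D(1, 9)*t(a(-2, -1)) - 271) + 338615 = (1*(2 - 30*(-1) - 2*(5*(-1))²) - 271) + 338615 = (1*(2 - 6*(-5) - 2*(-5)²) - 271) + 338615 = (1*(2 + 30 - 2*25) - 271) + 338615 = (1*(2 + 30 - 50) - 271) + 338615 = (1*(-18) - 271) + 338615 = (-18 - 271) + 338615 = -289 + 338615 = 338326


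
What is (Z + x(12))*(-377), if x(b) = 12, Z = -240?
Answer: 85956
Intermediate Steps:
(Z + x(12))*(-377) = (-240 + 12)*(-377) = -228*(-377) = 85956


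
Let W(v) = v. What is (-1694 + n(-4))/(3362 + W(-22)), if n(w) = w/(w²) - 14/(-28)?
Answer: -1355/2672 ≈ -0.50711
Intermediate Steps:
n(w) = ½ + 1/w (n(w) = w/w² - 14*(-1/28) = 1/w + ½ = ½ + 1/w)
(-1694 + n(-4))/(3362 + W(-22)) = (-1694 + (½)*(2 - 4)/(-4))/(3362 - 22) = (-1694 + (½)*(-¼)*(-2))/3340 = (-1694 + ¼)*(1/3340) = -6775/4*1/3340 = -1355/2672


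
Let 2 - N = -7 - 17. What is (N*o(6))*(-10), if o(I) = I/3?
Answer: -520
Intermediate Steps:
N = 26 (N = 2 - (-7 - 17) = 2 - 1*(-24) = 2 + 24 = 26)
o(I) = I/3 (o(I) = I*(1/3) = I/3)
(N*o(6))*(-10) = (26*((1/3)*6))*(-10) = (26*2)*(-10) = 52*(-10) = -520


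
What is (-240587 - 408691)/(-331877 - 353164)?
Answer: 30918/32621 ≈ 0.94779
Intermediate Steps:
(-240587 - 408691)/(-331877 - 353164) = -649278/(-685041) = -649278*(-1/685041) = 30918/32621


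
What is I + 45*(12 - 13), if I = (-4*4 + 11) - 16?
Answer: -66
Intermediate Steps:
I = -21 (I = (-16 + 11) - 16 = -5 - 16 = -21)
I + 45*(12 - 13) = -21 + 45*(12 - 13) = -21 + 45*(-1) = -21 - 45 = -66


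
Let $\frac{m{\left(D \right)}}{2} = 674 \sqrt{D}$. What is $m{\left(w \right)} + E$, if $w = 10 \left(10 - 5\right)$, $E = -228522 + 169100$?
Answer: $-59422 + 6740 \sqrt{2} \approx -49890.0$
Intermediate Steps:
$E = -59422$
$w = 50$ ($w = 10 \cdot 5 = 50$)
$m{\left(D \right)} = 1348 \sqrt{D}$ ($m{\left(D \right)} = 2 \cdot 674 \sqrt{D} = 1348 \sqrt{D}$)
$m{\left(w \right)} + E = 1348 \sqrt{50} - 59422 = 1348 \cdot 5 \sqrt{2} - 59422 = 6740 \sqrt{2} - 59422 = -59422 + 6740 \sqrt{2}$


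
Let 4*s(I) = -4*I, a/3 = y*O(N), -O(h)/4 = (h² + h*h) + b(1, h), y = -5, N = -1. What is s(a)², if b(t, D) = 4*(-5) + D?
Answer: 1299600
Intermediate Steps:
b(t, D) = -20 + D
O(h) = 80 - 8*h² - 4*h (O(h) = -4*((h² + h*h) + (-20 + h)) = -4*((h² + h²) + (-20 + h)) = -4*(2*h² + (-20 + h)) = -4*(-20 + h + 2*h²) = 80 - 8*h² - 4*h)
a = -1140 (a = 3*(-5*(80 - 8*(-1)² - 4*(-1))) = 3*(-5*(80 - 8*1 + 4)) = 3*(-5*(80 - 8 + 4)) = 3*(-5*76) = 3*(-380) = -1140)
s(I) = -I (s(I) = (-4*I)/4 = -I)
s(a)² = (-1*(-1140))² = 1140² = 1299600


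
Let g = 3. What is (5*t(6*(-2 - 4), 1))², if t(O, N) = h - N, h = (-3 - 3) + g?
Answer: 400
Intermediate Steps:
h = -3 (h = (-3 - 3) + 3 = -6 + 3 = -3)
t(O, N) = -3 - N
(5*t(6*(-2 - 4), 1))² = (5*(-3 - 1*1))² = (5*(-3 - 1))² = (5*(-4))² = (-20)² = 400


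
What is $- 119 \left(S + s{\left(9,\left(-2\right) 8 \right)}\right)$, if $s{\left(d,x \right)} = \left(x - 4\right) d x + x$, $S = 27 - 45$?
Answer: $-338674$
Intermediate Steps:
$S = -18$
$s{\left(d,x \right)} = x + d x \left(-4 + x\right)$ ($s{\left(d,x \right)} = \left(-4 + x\right) d x + x = d \left(-4 + x\right) x + x = d x \left(-4 + x\right) + x = x + d x \left(-4 + x\right)$)
$- 119 \left(S + s{\left(9,\left(-2\right) 8 \right)}\right) = - 119 \left(-18 + \left(-2\right) 8 \left(1 - 36 + 9 \left(\left(-2\right) 8\right)\right)\right) = - 119 \left(-18 - 16 \left(1 - 36 + 9 \left(-16\right)\right)\right) = - 119 \left(-18 - 16 \left(1 - 36 - 144\right)\right) = - 119 \left(-18 - -2864\right) = - 119 \left(-18 + 2864\right) = \left(-119\right) 2846 = -338674$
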